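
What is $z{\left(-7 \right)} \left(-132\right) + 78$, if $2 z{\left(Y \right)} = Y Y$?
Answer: $-3156$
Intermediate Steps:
$z{\left(Y \right)} = \frac{Y^{2}}{2}$ ($z{\left(Y \right)} = \frac{Y Y}{2} = \frac{Y^{2}}{2}$)
$z{\left(-7 \right)} \left(-132\right) + 78 = \frac{\left(-7\right)^{2}}{2} \left(-132\right) + 78 = \frac{1}{2} \cdot 49 \left(-132\right) + 78 = \frac{49}{2} \left(-132\right) + 78 = -3234 + 78 = -3156$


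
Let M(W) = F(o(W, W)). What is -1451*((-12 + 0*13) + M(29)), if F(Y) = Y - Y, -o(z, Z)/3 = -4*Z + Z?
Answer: 17412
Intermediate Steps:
o(z, Z) = 9*Z (o(z, Z) = -3*(-4*Z + Z) = -(-9)*Z = 9*Z)
F(Y) = 0
M(W) = 0
-1451*((-12 + 0*13) + M(29)) = -1451*((-12 + 0*13) + 0) = -1451*((-12 + 0) + 0) = -1451*(-12 + 0) = -1451*(-12) = 17412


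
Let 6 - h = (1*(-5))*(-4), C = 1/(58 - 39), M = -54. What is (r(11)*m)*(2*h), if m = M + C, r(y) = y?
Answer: 315700/19 ≈ 16616.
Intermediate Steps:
C = 1/19 ≈ 0.052632
h = -14 (h = 6 - 1*(-5)*(-4) = 6 - (-5)*(-4) = 6 - 1*20 = 6 - 20 = -14)
m = -1025/19 (m = -54 + 1/19 = -1025/19 ≈ -53.947)
(r(11)*m)*(2*h) = (11*(-1025/19))*(2*(-14)) = -11275/19*(-28) = 315700/19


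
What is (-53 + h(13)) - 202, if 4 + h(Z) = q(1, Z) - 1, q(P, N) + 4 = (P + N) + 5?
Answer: -245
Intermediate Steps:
q(P, N) = 1 + N + P (q(P, N) = -4 + ((P + N) + 5) = -4 + ((N + P) + 5) = -4 + (5 + N + P) = 1 + N + P)
h(Z) = -3 + Z (h(Z) = -4 + ((1 + Z + 1) - 1) = -4 + ((2 + Z) - 1) = -4 + (1 + Z) = -3 + Z)
(-53 + h(13)) - 202 = (-53 + (-3 + 13)) - 202 = (-53 + 10) - 202 = -43 - 202 = -245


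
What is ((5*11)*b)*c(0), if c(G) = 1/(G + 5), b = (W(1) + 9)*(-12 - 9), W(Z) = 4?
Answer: -3003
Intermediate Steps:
b = -273 (b = (4 + 9)*(-12 - 9) = 13*(-21) = -273)
c(G) = 1/(5 + G)
((5*11)*b)*c(0) = ((5*11)*(-273))/(5 + 0) = (55*(-273))/5 = -15015*1/5 = -3003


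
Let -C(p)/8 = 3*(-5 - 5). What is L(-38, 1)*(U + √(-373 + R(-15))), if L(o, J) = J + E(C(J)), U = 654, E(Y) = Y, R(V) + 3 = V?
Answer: 157614 + 241*I*√391 ≈ 1.5761e+5 + 4765.5*I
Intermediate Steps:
R(V) = -3 + V
C(p) = 240 (C(p) = -24*(-5 - 5) = -24*(-10) = -8*(-30) = 240)
L(o, J) = 240 + J (L(o, J) = J + 240 = 240 + J)
L(-38, 1)*(U + √(-373 + R(-15))) = (240 + 1)*(654 + √(-373 + (-3 - 15))) = 241*(654 + √(-373 - 18)) = 241*(654 + √(-391)) = 241*(654 + I*√391) = 157614 + 241*I*√391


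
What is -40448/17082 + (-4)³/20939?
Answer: -424016960/178839999 ≈ -2.3709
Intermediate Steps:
-40448/17082 + (-4)³/20939 = -40448*1/17082 - 64*1/20939 = -20224/8541 - 64/20939 = -424016960/178839999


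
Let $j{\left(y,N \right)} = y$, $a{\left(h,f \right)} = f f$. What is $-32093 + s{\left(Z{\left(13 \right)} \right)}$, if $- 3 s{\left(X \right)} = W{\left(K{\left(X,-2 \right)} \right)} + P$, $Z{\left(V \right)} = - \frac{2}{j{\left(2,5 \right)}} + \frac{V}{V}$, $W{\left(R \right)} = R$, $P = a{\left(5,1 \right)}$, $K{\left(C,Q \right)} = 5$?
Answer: $-32095$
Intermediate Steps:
$a{\left(h,f \right)} = f^{2}$
$P = 1$ ($P = 1^{2} = 1$)
$Z{\left(V \right)} = 0$ ($Z{\left(V \right)} = - \frac{2}{2} + \frac{V}{V} = \left(-2\right) \frac{1}{2} + 1 = -1 + 1 = 0$)
$s{\left(X \right)} = -2$ ($s{\left(X \right)} = - \frac{5 + 1}{3} = \left(- \frac{1}{3}\right) 6 = -2$)
$-32093 + s{\left(Z{\left(13 \right)} \right)} = -32093 - 2 = -32095$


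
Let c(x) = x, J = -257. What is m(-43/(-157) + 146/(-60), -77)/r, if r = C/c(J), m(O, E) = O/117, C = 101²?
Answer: 2613947/5621465070 ≈ 0.00046499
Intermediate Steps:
C = 10201
m(O, E) = O/117 (m(O, E) = O*(1/117) = O/117)
r = -10201/257 (r = 10201/(-257) = 10201*(-1/257) = -10201/257 ≈ -39.693)
m(-43/(-157) + 146/(-60), -77)/r = ((-43/(-157) + 146/(-60))/117)/(-10201/257) = ((-43*(-1/157) + 146*(-1/60))/117)*(-257/10201) = ((43/157 - 73/30)/117)*(-257/10201) = ((1/117)*(-10171/4710))*(-257/10201) = -10171/551070*(-257/10201) = 2613947/5621465070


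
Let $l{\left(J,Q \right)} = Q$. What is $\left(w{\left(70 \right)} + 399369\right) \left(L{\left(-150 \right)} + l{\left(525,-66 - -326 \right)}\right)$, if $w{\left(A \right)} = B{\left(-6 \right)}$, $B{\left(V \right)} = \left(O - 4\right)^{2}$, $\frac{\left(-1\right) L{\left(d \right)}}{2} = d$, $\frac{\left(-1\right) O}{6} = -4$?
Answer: $223870640$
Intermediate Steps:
$O = 24$ ($O = \left(-6\right) \left(-4\right) = 24$)
$L{\left(d \right)} = - 2 d$
$B{\left(V \right)} = 400$ ($B{\left(V \right)} = \left(24 - 4\right)^{2} = 20^{2} = 400$)
$w{\left(A \right)} = 400$
$\left(w{\left(70 \right)} + 399369\right) \left(L{\left(-150 \right)} + l{\left(525,-66 - -326 \right)}\right) = \left(400 + 399369\right) \left(\left(-2\right) \left(-150\right) - -260\right) = 399769 \left(300 + \left(-66 + 326\right)\right) = 399769 \left(300 + 260\right) = 399769 \cdot 560 = 223870640$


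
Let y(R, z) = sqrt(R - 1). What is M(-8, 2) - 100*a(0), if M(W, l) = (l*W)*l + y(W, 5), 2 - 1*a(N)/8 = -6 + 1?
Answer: -5632 + 3*I ≈ -5632.0 + 3.0*I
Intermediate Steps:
a(N) = 56 (a(N) = 16 - 8*(-6 + 1) = 16 - 8*(-5) = 16 + 40 = 56)
y(R, z) = sqrt(-1 + R)
M(W, l) = sqrt(-1 + W) + W*l**2 (M(W, l) = (l*W)*l + sqrt(-1 + W) = (W*l)*l + sqrt(-1 + W) = W*l**2 + sqrt(-1 + W) = sqrt(-1 + W) + W*l**2)
M(-8, 2) - 100*a(0) = (sqrt(-1 - 8) - 8*2**2) - 100*56 = (sqrt(-9) - 8*4) - 5600 = (3*I - 32) - 5600 = (-32 + 3*I) - 5600 = -5632 + 3*I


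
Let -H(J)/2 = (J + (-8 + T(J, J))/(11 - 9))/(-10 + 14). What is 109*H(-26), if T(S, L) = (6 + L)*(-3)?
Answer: 0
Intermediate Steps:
T(S, L) = -18 - 3*L
H(J) = 13/2 + J/4 (H(J) = -2*(J + (-8 + (-18 - 3*J))/(11 - 9))/(-10 + 14) = -2*(J + (-26 - 3*J)/2)/4 = -2*(J + (-26 - 3*J)*(½))/4 = -2*(J + (-13 - 3*J/2))/4 = -2*(-13 - J/2)/4 = -2*(-13/4 - J/8) = 13/2 + J/4)
109*H(-26) = 109*(13/2 + (¼)*(-26)) = 109*(13/2 - 13/2) = 109*0 = 0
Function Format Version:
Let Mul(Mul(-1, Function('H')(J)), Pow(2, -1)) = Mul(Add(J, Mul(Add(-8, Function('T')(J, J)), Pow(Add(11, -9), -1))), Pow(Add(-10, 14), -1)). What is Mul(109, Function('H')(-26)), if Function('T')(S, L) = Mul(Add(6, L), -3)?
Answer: 0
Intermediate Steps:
Function('T')(S, L) = Add(-18, Mul(-3, L))
Function('H')(J) = Add(Rational(13, 2), Mul(Rational(1, 4), J)) (Function('H')(J) = Mul(-2, Mul(Add(J, Mul(Add(-8, Add(-18, Mul(-3, J))), Pow(Add(11, -9), -1))), Pow(Add(-10, 14), -1))) = Mul(-2, Mul(Add(J, Mul(Add(-26, Mul(-3, J)), Pow(2, -1))), Pow(4, -1))) = Mul(-2, Mul(Add(J, Mul(Add(-26, Mul(-3, J)), Rational(1, 2))), Rational(1, 4))) = Mul(-2, Mul(Add(J, Add(-13, Mul(Rational(-3, 2), J))), Rational(1, 4))) = Mul(-2, Mul(Add(-13, Mul(Rational(-1, 2), J)), Rational(1, 4))) = Mul(-2, Add(Rational(-13, 4), Mul(Rational(-1, 8), J))) = Add(Rational(13, 2), Mul(Rational(1, 4), J)))
Mul(109, Function('H')(-26)) = Mul(109, Add(Rational(13, 2), Mul(Rational(1, 4), -26))) = Mul(109, Add(Rational(13, 2), Rational(-13, 2))) = Mul(109, 0) = 0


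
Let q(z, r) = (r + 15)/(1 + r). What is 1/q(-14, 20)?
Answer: ⅗ ≈ 0.60000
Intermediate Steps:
q(z, r) = (15 + r)/(1 + r)
1/q(-14, 20) = 1/((15 + 20)/(1 + 20)) = 1/(35/21) = 1/((1/21)*35) = 1/(5/3) = ⅗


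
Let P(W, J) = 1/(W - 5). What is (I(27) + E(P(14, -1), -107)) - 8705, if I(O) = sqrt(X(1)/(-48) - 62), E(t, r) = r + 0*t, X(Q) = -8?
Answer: -8812 + I*sqrt(2226)/6 ≈ -8812.0 + 7.8634*I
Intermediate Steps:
P(W, J) = 1/(-5 + W)
E(t, r) = r (E(t, r) = r + 0 = r)
I(O) = I*sqrt(2226)/6 (I(O) = sqrt(-8/(-48) - 62) = sqrt(-8*(-1/48) - 62) = sqrt(1/6 - 62) = sqrt(-371/6) = I*sqrt(2226)/6)
(I(27) + E(P(14, -1), -107)) - 8705 = (I*sqrt(2226)/6 - 107) - 8705 = (-107 + I*sqrt(2226)/6) - 8705 = -8812 + I*sqrt(2226)/6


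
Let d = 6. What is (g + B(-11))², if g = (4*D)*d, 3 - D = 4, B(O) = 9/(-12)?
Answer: 9801/16 ≈ 612.56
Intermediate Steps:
B(O) = -¾ (B(O) = 9*(-1/12) = -¾)
D = -1 (D = 3 - 1*4 = 3 - 4 = -1)
g = -24 (g = (4*(-1))*6 = -4*6 = -24)
(g + B(-11))² = (-24 - ¾)² = (-99/4)² = 9801/16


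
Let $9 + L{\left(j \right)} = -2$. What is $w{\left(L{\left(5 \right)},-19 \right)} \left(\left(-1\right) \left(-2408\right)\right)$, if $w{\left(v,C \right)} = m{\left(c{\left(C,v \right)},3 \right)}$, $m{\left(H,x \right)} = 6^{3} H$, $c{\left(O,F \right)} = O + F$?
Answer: $-15603840$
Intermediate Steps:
$L{\left(j \right)} = -11$ ($L{\left(j \right)} = -9 - 2 = -11$)
$c{\left(O,F \right)} = F + O$
$m{\left(H,x \right)} = 216 H$
$w{\left(v,C \right)} = 216 C + 216 v$ ($w{\left(v,C \right)} = 216 \left(v + C\right) = 216 \left(C + v\right) = 216 C + 216 v$)
$w{\left(L{\left(5 \right)},-19 \right)} \left(\left(-1\right) \left(-2408\right)\right) = \left(216 \left(-19\right) + 216 \left(-11\right)\right) \left(\left(-1\right) \left(-2408\right)\right) = \left(-4104 - 2376\right) 2408 = \left(-6480\right) 2408 = -15603840$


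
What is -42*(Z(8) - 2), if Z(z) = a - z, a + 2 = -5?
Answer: 714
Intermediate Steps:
a = -7 (a = -2 - 5 = -7)
Z(z) = -7 - z
-42*(Z(8) - 2) = -42*((-7 - 1*8) - 2) = -42*((-7 - 8) - 2) = -42*(-15 - 2) = -42*(-17) = 714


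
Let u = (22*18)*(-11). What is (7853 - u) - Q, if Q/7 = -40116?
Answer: 293021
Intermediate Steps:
u = -4356 (u = 396*(-11) = -4356)
Q = -280812 (Q = 7*(-40116) = -280812)
(7853 - u) - Q = (7853 - 1*(-4356)) - 1*(-280812) = (7853 + 4356) + 280812 = 12209 + 280812 = 293021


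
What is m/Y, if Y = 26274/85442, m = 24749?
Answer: 1057302029/13137 ≈ 80483.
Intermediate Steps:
Y = 13137/42721 (Y = 26274*(1/85442) = 13137/42721 ≈ 0.30751)
m/Y = 24749/(13137/42721) = 24749*(42721/13137) = 1057302029/13137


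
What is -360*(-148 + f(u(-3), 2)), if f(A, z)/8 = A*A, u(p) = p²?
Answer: -180000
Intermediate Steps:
f(A, z) = 8*A² (f(A, z) = 8*(A*A) = 8*A²)
-360*(-148 + f(u(-3), 2)) = -360*(-148 + 8*((-3)²)²) = -360*(-148 + 8*9²) = -360*(-148 + 8*81) = -360*(-148 + 648) = -360*500 = -180000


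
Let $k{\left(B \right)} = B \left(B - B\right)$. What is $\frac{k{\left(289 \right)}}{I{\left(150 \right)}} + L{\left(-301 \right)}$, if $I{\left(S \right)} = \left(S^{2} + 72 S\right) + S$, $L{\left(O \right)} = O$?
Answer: $-301$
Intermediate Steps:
$I{\left(S \right)} = S^{2} + 73 S$
$k{\left(B \right)} = 0$ ($k{\left(B \right)} = B 0 = 0$)
$\frac{k{\left(289 \right)}}{I{\left(150 \right)}} + L{\left(-301 \right)} = \frac{0}{150 \left(73 + 150\right)} - 301 = \frac{0}{150 \cdot 223} - 301 = \frac{0}{33450} - 301 = 0 \cdot \frac{1}{33450} - 301 = 0 - 301 = -301$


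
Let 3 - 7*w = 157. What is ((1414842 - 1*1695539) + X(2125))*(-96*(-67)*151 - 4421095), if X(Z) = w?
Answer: 968442091497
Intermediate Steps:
w = -22 (w = 3/7 - 1/7*157 = 3/7 - 157/7 = -22)
X(Z) = -22
((1414842 - 1*1695539) + X(2125))*(-96*(-67)*151 - 4421095) = ((1414842 - 1*1695539) - 22)*(-96*(-67)*151 - 4421095) = ((1414842 - 1695539) - 22)*(6432*151 - 4421095) = (-280697 - 22)*(971232 - 4421095) = -280719*(-3449863) = 968442091497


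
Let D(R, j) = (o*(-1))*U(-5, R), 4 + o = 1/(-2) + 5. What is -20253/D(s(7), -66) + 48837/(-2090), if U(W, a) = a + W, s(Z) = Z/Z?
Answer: -10606611/1045 ≈ -10150.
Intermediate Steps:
s(Z) = 1
U(W, a) = W + a
o = ½ (o = -4 + (1/(-2) + 5) = -4 + (-½ + 5) = -4 + 9/2 = ½ ≈ 0.50000)
D(R, j) = 5/2 - R/2 (D(R, j) = ((½)*(-1))*(-5 + R) = -(-5 + R)/2 = 5/2 - R/2)
-20253/D(s(7), -66) + 48837/(-2090) = -20253/(5/2 - ½*1) + 48837/(-2090) = -20253/(5/2 - ½) + 48837*(-1/2090) = -20253/2 - 48837/2090 = -10606611/1045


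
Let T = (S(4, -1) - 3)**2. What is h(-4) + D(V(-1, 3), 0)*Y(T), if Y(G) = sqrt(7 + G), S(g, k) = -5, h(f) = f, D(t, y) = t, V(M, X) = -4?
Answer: -4 - 4*sqrt(71) ≈ -37.705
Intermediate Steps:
T = 64 (T = (-5 - 3)**2 = (-8)**2 = 64)
h(-4) + D(V(-1, 3), 0)*Y(T) = -4 - 4*sqrt(7 + 64) = -4 - 4*sqrt(71)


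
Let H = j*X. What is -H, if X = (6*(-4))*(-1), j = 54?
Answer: -1296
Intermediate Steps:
X = 24 (X = -24*(-1) = 24)
H = 1296 (H = 54*24 = 1296)
-H = -1*1296 = -1296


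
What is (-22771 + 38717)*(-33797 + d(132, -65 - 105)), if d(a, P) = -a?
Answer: -541031834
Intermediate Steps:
(-22771 + 38717)*(-33797 + d(132, -65 - 105)) = (-22771 + 38717)*(-33797 - 1*132) = 15946*(-33797 - 132) = 15946*(-33929) = -541031834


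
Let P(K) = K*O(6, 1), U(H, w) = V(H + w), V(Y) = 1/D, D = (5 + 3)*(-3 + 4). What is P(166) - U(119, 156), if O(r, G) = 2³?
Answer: 10623/8 ≈ 1327.9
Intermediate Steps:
O(r, G) = 8
D = 8 (D = 8*1 = 8)
V(Y) = ⅛ (V(Y) = 1/8 = ⅛)
U(H, w) = ⅛
P(K) = 8*K (P(K) = K*8 = 8*K)
P(166) - U(119, 156) = 8*166 - 1*⅛ = 1328 - ⅛ = 10623/8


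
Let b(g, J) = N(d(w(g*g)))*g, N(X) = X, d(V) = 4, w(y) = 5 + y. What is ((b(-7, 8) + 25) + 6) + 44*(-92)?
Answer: -4045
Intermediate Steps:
b(g, J) = 4*g
((b(-7, 8) + 25) + 6) + 44*(-92) = ((4*(-7) + 25) + 6) + 44*(-92) = ((-28 + 25) + 6) - 4048 = (-3 + 6) - 4048 = 3 - 4048 = -4045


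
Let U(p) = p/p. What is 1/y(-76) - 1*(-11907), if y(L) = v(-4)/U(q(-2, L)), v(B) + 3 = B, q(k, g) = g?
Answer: 83348/7 ≈ 11907.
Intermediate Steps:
v(B) = -3 + B
U(p) = 1
y(L) = -7 (y(L) = (-3 - 4)/1 = -7*1 = -7)
1/y(-76) - 1*(-11907) = 1/(-7) - 1*(-11907) = -⅐ + 11907 = 83348/7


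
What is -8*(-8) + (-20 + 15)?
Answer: 59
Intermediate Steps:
-8*(-8) + (-20 + 15) = 64 - 5 = 59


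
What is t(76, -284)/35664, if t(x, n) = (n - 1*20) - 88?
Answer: -49/4458 ≈ -0.010991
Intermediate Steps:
t(x, n) = -108 + n (t(x, n) = (n - 20) - 88 = (-20 + n) - 88 = -108 + n)
t(76, -284)/35664 = (-108 - 284)/35664 = -392*1/35664 = -49/4458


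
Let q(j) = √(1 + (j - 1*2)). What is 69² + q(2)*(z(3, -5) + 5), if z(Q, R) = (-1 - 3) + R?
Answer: 4757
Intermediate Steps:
z(Q, R) = -4 + R
q(j) = √(-1 + j) (q(j) = √(1 + (j - 2)) = √(1 + (-2 + j)) = √(-1 + j))
69² + q(2)*(z(3, -5) + 5) = 69² + √(-1 + 2)*((-4 - 5) + 5) = 4761 + √1*(-9 + 5) = 4761 + 1*(-4) = 4761 - 4 = 4757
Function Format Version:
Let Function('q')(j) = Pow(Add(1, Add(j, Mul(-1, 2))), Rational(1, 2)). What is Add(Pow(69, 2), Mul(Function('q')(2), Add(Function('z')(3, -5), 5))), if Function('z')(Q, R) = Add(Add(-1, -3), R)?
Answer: 4757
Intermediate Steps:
Function('z')(Q, R) = Add(-4, R)
Function('q')(j) = Pow(Add(-1, j), Rational(1, 2)) (Function('q')(j) = Pow(Add(1, Add(j, -2)), Rational(1, 2)) = Pow(Add(1, Add(-2, j)), Rational(1, 2)) = Pow(Add(-1, j), Rational(1, 2)))
Add(Pow(69, 2), Mul(Function('q')(2), Add(Function('z')(3, -5), 5))) = Add(Pow(69, 2), Mul(Pow(Add(-1, 2), Rational(1, 2)), Add(Add(-4, -5), 5))) = Add(4761, Mul(Pow(1, Rational(1, 2)), Add(-9, 5))) = Add(4761, Mul(1, -4)) = Add(4761, -4) = 4757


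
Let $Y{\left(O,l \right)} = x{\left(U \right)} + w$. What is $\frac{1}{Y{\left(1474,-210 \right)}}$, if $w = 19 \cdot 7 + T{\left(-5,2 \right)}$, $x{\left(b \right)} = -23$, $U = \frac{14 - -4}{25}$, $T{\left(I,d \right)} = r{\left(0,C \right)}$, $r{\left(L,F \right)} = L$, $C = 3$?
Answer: $\frac{1}{110} \approx 0.0090909$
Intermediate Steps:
$T{\left(I,d \right)} = 0$
$U = \frac{18}{25}$ ($U = \left(14 + 4\right) \frac{1}{25} = 18 \cdot \frac{1}{25} = \frac{18}{25} \approx 0.72$)
$w = 133$ ($w = 19 \cdot 7 + 0 = 133 + 0 = 133$)
$Y{\left(O,l \right)} = 110$ ($Y{\left(O,l \right)} = -23 + 133 = 110$)
$\frac{1}{Y{\left(1474,-210 \right)}} = \frac{1}{110}$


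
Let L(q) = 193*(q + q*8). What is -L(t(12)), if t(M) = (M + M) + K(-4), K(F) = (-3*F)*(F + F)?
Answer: 125064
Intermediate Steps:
K(F) = -6*F**2 (K(F) = (-3*F)*(2*F) = -6*F**2)
t(M) = -96 + 2*M (t(M) = (M + M) - 6*(-4)**2 = 2*M - 6*16 = 2*M - 96 = -96 + 2*M)
L(q) = 1737*q (L(q) = 193*(q + 8*q) = 193*(9*q) = 1737*q)
-L(t(12)) = -1737*(-96 + 2*12) = -1737*(-96 + 24) = -1737*(-72) = -1*(-125064) = 125064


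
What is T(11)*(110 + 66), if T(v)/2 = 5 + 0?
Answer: 1760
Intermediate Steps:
T(v) = 10 (T(v) = 2*(5 + 0) = 2*5 = 10)
T(11)*(110 + 66) = 10*(110 + 66) = 10*176 = 1760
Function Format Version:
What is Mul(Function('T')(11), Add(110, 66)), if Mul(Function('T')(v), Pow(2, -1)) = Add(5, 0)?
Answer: 1760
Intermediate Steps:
Function('T')(v) = 10 (Function('T')(v) = Mul(2, Add(5, 0)) = Mul(2, 5) = 10)
Mul(Function('T')(11), Add(110, 66)) = Mul(10, Add(110, 66)) = Mul(10, 176) = 1760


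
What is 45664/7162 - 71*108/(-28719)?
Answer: 75907924/11426971 ≈ 6.6429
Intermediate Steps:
45664/7162 - 71*108/(-28719) = 45664*(1/7162) - 7668*(-1/28719) = 22832/3581 + 852/3191 = 75907924/11426971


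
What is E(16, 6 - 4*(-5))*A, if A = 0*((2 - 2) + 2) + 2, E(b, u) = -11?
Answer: -22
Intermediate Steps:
A = 2 (A = 0*(0 + 2) + 2 = 0*2 + 2 = 0 + 2 = 2)
E(16, 6 - 4*(-5))*A = -11*2 = -22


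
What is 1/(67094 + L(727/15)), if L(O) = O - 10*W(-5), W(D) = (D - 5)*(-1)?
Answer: 15/1005637 ≈ 1.4916e-5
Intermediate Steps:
W(D) = 5 - D (W(D) = (-5 + D)*(-1) = 5 - D)
L(O) = -100 + O (L(O) = O - 10*(5 - 1*(-5)) = O - 10*(5 + 5) = O - 10*10 = O - 100 = -100 + O)
1/(67094 + L(727/15)) = 1/(67094 + (-100 + 727/15)) = 1/(67094 - 773/15) = 1/(1005637/15) = 15/1005637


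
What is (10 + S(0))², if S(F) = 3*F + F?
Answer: 100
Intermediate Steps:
S(F) = 4*F
(10 + S(0))² = (10 + 4*0)² = (10 + 0)² = 10² = 100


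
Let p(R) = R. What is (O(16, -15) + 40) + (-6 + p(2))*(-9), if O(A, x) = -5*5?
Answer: 51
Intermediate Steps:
O(A, x) = -25
(O(16, -15) + 40) + (-6 + p(2))*(-9) = (-25 + 40) + (-6 + 2)*(-9) = 15 - 4*(-9) = 15 + 36 = 51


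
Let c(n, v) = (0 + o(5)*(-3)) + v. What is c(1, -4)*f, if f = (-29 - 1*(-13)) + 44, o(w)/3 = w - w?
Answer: -112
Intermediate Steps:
o(w) = 0 (o(w) = 3*(w - w) = 3*0 = 0)
f = 28 (f = (-29 + 13) + 44 = -16 + 44 = 28)
c(n, v) = v (c(n, v) = (0 + 0*(-3)) + v = (0 + 0) + v = 0 + v = v)
c(1, -4)*f = -4*28 = -112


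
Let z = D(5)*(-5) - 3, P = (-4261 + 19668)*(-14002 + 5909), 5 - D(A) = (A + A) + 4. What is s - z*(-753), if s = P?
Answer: -124657225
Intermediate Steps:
D(A) = 1 - 2*A (D(A) = 5 - ((A + A) + 4) = 5 - (2*A + 4) = 5 - (4 + 2*A) = 5 + (-4 - 2*A) = 1 - 2*A)
P = -124688851 (P = 15407*(-8093) = -124688851)
s = -124688851
z = 42 (z = (1 - 2*5)*(-5) - 3 = (1 - 10)*(-5) - 3 = -9*(-5) - 3 = 45 - 3 = 42)
s - z*(-753) = -124688851 - 42*(-753) = -124688851 - 1*(-31626) = -124688851 + 31626 = -124657225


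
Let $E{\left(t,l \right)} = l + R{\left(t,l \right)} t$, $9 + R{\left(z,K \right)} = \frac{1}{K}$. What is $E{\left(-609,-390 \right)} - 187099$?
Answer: $- \frac{23660837}{130} \approx -1.8201 \cdot 10^{5}$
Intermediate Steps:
$R{\left(z,K \right)} = -9 + \frac{1}{K}$
$E{\left(t,l \right)} = l + t \left(-9 + \frac{1}{l}\right)$ ($E{\left(t,l \right)} = l + \left(-9 + \frac{1}{l}\right) t = l + t \left(-9 + \frac{1}{l}\right)$)
$E{\left(-609,-390 \right)} - 187099 = \left(-390 - -5481 - \frac{609}{-390}\right) - 187099 = \left(-390 + 5481 - - \frac{203}{130}\right) - 187099 = \left(-390 + 5481 + \frac{203}{130}\right) - 187099 = \frac{662033}{130} - 187099 = - \frac{23660837}{130}$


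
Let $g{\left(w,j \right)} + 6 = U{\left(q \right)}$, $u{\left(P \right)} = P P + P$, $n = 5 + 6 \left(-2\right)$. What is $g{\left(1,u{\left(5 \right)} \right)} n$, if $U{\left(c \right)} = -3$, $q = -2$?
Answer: $63$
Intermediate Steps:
$n = -7$ ($n = 5 - 12 = -7$)
$u{\left(P \right)} = P + P^{2}$ ($u{\left(P \right)} = P^{2} + P = P + P^{2}$)
$g{\left(w,j \right)} = -9$ ($g{\left(w,j \right)} = -6 - 3 = -9$)
$g{\left(1,u{\left(5 \right)} \right)} n = \left(-9\right) \left(-7\right) = 63$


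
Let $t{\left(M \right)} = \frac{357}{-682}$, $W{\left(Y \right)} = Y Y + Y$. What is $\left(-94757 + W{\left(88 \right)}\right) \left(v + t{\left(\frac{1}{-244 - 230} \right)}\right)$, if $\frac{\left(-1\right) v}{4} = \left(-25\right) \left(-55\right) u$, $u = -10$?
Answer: $- \frac{3260525717775}{682} \approx -4.7808 \cdot 10^{9}$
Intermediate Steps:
$W{\left(Y \right)} = Y + Y^{2}$ ($W{\left(Y \right)} = Y^{2} + Y = Y + Y^{2}$)
$v = 55000$ ($v = - 4 \left(-25\right) \left(-55\right) \left(-10\right) = - 4 \cdot 1375 \left(-10\right) = \left(-4\right) \left(-13750\right) = 55000$)
$t{\left(M \right)} = - \frac{357}{682}$ ($t{\left(M \right)} = 357 \left(- \frac{1}{682}\right) = - \frac{357}{682}$)
$\left(-94757 + W{\left(88 \right)}\right) \left(v + t{\left(\frac{1}{-244 - 230} \right)}\right) = \left(-94757 + 88 \left(1 + 88\right)\right) \left(55000 - \frac{357}{682}\right) = \left(-94757 + 88 \cdot 89\right) \frac{37509643}{682} = \left(-94757 + 7832\right) \frac{37509643}{682} = \left(-86925\right) \frac{37509643}{682} = - \frac{3260525717775}{682}$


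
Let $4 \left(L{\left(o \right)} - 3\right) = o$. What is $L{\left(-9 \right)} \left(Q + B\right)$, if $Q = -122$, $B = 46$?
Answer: $-57$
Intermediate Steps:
$L{\left(o \right)} = 3 + \frac{o}{4}$
$L{\left(-9 \right)} \left(Q + B\right) = \left(3 + \frac{1}{4} \left(-9\right)\right) \left(-122 + 46\right) = \left(3 - \frac{9}{4}\right) \left(-76\right) = \frac{3}{4} \left(-76\right) = -57$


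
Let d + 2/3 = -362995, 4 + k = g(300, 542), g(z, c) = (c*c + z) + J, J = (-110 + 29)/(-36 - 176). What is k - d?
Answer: 417887647/636 ≈ 6.5706e+5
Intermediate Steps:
J = 81/212 (J = -81/(-212) = -81*(-1/212) = 81/212 ≈ 0.38208)
g(z, c) = 81/212 + z + c**2 (g(z, c) = (c*c + z) + 81/212 = (c**2 + z) + 81/212 = (z + c**2) + 81/212 = 81/212 + z + c**2)
k = 62340801/212 (k = -4 + (81/212 + 300 + 542**2) = -4 + (81/212 + 300 + 293764) = -4 + 62341649/212 = 62340801/212 ≈ 2.9406e+5)
d = -1088987/3 (d = -2/3 - 362995 = -1088987/3 ≈ -3.6300e+5)
k - d = 62340801/212 - 1*(-1088987/3) = 62340801/212 + 1088987/3 = 417887647/636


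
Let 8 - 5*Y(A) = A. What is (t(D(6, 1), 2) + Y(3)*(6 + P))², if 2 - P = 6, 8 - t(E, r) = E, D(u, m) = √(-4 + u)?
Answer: (10 - √2)² ≈ 73.716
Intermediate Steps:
Y(A) = 8/5 - A/5
t(E, r) = 8 - E
P = -4 (P = 2 - 1*6 = 2 - 6 = -4)
(t(D(6, 1), 2) + Y(3)*(6 + P))² = ((8 - √(-4 + 6)) + (8/5 - ⅕*3)*(6 - 4))² = ((8 - √2) + (8/5 - ⅗)*2)² = ((8 - √2) + 1*2)² = ((8 - √2) + 2)² = (10 - √2)²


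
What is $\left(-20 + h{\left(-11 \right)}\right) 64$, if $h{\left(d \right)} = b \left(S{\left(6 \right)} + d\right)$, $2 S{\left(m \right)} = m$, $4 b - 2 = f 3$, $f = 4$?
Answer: $-3072$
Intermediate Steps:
$b = \frac{7}{2}$ ($b = \frac{1}{2} + \frac{4 \cdot 3}{4} = \frac{1}{2} + \frac{1}{4} \cdot 12 = \frac{1}{2} + 3 = \frac{7}{2} \approx 3.5$)
$S{\left(m \right)} = \frac{m}{2}$
$h{\left(d \right)} = \frac{21}{2} + \frac{7 d}{2}$ ($h{\left(d \right)} = \frac{7 \left(\frac{1}{2} \cdot 6 + d\right)}{2} = \frac{7 \left(3 + d\right)}{2} = \frac{21}{2} + \frac{7 d}{2}$)
$\left(-20 + h{\left(-11 \right)}\right) 64 = \left(-20 + \left(\frac{21}{2} + \frac{7}{2} \left(-11\right)\right)\right) 64 = \left(-20 + \left(\frac{21}{2} - \frac{77}{2}\right)\right) 64 = \left(-20 - 28\right) 64 = \left(-48\right) 64 = -3072$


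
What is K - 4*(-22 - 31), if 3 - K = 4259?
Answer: -4044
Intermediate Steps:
K = -4256 (K = 3 - 1*4259 = 3 - 4259 = -4256)
K - 4*(-22 - 31) = -4256 - 4*(-22 - 31) = -4256 - 4*(-53) = -4256 - 1*(-212) = -4256 + 212 = -4044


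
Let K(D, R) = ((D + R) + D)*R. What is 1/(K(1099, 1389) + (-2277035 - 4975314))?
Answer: -1/2270006 ≈ -4.4053e-7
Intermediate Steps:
K(D, R) = R*(R + 2*D) (K(D, R) = (R + 2*D)*R = R*(R + 2*D))
1/(K(1099, 1389) + (-2277035 - 4975314)) = 1/(1389*(1389 + 2*1099) + (-2277035 - 4975314)) = 1/(1389*(1389 + 2198) - 7252349) = 1/(1389*3587 - 7252349) = 1/(4982343 - 7252349) = 1/(-2270006) = -1/2270006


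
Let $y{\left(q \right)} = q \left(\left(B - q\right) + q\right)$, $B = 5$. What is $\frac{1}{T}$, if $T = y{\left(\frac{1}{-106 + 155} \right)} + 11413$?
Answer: $\frac{49}{559242} \approx 8.7619 \cdot 10^{-5}$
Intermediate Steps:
$y{\left(q \right)} = 5 q$ ($y{\left(q \right)} = q \left(\left(5 - q\right) + q\right) = q 5 = 5 q$)
$T = \frac{559242}{49}$ ($T = \frac{5}{-106 + 155} + 11413 = \frac{5}{49} + 11413 = \frac{559242}{49} \approx 11413.0$)
$\frac{1}{T} = \frac{1}{\frac{559242}{49}} = \frac{49}{559242}$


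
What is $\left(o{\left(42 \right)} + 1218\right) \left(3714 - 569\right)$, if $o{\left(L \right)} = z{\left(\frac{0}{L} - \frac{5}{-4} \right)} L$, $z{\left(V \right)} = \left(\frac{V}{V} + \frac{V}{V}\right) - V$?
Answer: $\frac{7859355}{2} \approx 3.9297 \cdot 10^{6}$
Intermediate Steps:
$z{\left(V \right)} = 2 - V$ ($z{\left(V \right)} = \left(1 + 1\right) - V = 2 - V$)
$o{\left(L \right)} = \frac{3 L}{4}$ ($o{\left(L \right)} = \left(2 - \left(\frac{0}{L} - \frac{5}{-4}\right)\right) L = \left(2 - \left(0 - - \frac{5}{4}\right)\right) L = \left(2 - \left(0 + \frac{5}{4}\right)\right) L = \left(2 - \frac{5}{4}\right) L = \frac{3 L}{4}$)
$\left(o{\left(42 \right)} + 1218\right) \left(3714 - 569\right) = \left(\frac{3}{4} \cdot 42 + 1218\right) \left(3714 - 569\right) = \left(\frac{63}{2} + 1218\right) 3145 = \frac{2499}{2} \cdot 3145 = \frac{7859355}{2}$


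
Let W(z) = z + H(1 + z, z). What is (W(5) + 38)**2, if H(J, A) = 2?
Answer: 2025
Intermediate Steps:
W(z) = 2 + z (W(z) = z + 2 = 2 + z)
(W(5) + 38)**2 = ((2 + 5) + 38)**2 = (7 + 38)**2 = 45**2 = 2025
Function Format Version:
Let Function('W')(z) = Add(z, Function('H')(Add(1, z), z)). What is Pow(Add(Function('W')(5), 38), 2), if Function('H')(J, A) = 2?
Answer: 2025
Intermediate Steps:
Function('W')(z) = Add(2, z) (Function('W')(z) = Add(z, 2) = Add(2, z))
Pow(Add(Function('W')(5), 38), 2) = Pow(Add(Add(2, 5), 38), 2) = Pow(Add(7, 38), 2) = Pow(45, 2) = 2025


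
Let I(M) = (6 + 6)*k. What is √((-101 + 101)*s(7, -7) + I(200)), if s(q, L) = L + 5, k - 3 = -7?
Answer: 4*I*√3 ≈ 6.9282*I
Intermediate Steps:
k = -4 (k = 3 - 7 = -4)
s(q, L) = 5 + L
I(M) = -48 (I(M) = (6 + 6)*(-4) = 12*(-4) = -48)
√((-101 + 101)*s(7, -7) + I(200)) = √((-101 + 101)*(5 - 7) - 48) = √(0*(-2) - 48) = √(0 - 48) = √(-48) = 4*I*√3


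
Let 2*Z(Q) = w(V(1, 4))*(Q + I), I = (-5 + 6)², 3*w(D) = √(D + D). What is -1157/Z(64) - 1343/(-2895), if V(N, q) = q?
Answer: 1343/2895 - 267*√2/10 ≈ -37.296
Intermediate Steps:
w(D) = √2*√D/3 (w(D) = √(D + D)/3 = √(2*D)/3 = (√2*√D)/3 = √2*√D/3)
I = 1 (I = 1² = 1)
Z(Q) = √2*(1 + Q)/3 (Z(Q) = ((√2*√4/3)*(Q + 1))/2 = (((⅓)*√2*2)*(1 + Q))/2 = ((2*√2/3)*(1 + Q))/2 = (2*√2*(1 + Q)/3)/2 = √2*(1 + Q)/3)
-1157/Z(64) - 1343/(-2895) = -1157*3*√2/(2*(1 + 64)) - 1343/(-2895) = -1157*3*√2/130 - 1343*(-1/2895) = -1157*3*√2/130 + 1343/2895 = -267*√2/10 + 1343/2895 = 1343/2895 - 267*√2/10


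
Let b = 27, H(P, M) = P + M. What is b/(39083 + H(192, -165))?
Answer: 27/39110 ≈ 0.00069036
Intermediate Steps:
H(P, M) = M + P
b/(39083 + H(192, -165)) = 27/(39083 + (-165 + 192)) = 27/(39083 + 27) = 27/39110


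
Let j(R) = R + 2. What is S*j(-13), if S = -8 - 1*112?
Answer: 1320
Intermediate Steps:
S = -120 (S = -8 - 112 = -120)
j(R) = 2 + R
S*j(-13) = -120*(2 - 13) = -120*(-11) = 1320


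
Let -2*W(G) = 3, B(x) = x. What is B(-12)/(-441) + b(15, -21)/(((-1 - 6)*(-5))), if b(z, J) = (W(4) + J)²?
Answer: 8521/588 ≈ 14.492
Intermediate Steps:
W(G) = -3/2 (W(G) = -½*3 = -3/2)
b(z, J) = (-3/2 + J)²
B(-12)/(-441) + b(15, -21)/(((-1 - 6)*(-5))) = -12/(-441) + ((-3 + 2*(-21))²/4)/(((-1 - 6)*(-5))) = -12*(-1/441) + ((-3 - 42)²/4)/((-7*(-5))) = 4/147 + ((¼)*(-45)²)/35 = 4/147 + ((¼)*2025)*(1/35) = 4/147 + (2025/4)*(1/35) = 4/147 + 405/28 = 8521/588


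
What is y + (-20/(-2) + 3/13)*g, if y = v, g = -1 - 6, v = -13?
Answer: -1100/13 ≈ -84.615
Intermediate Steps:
g = -7
y = -13
y + (-20/(-2) + 3/13)*g = -13 + (-20/(-2) + 3/13)*(-7) = -13 + (-20*(-½) + 3*(1/13))*(-7) = -13 + (10 + 3/13)*(-7) = -13 + (133/13)*(-7) = -13 - 931/13 = -1100/13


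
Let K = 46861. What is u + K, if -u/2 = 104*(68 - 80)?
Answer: 49357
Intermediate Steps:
u = 2496 (u = -208*(68 - 80) = -208*(-12) = -2*(-1248) = 2496)
u + K = 2496 + 46861 = 49357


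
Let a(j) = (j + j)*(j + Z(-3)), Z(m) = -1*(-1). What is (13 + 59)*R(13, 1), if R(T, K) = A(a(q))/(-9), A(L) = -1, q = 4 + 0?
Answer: 8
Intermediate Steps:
q = 4
Z(m) = 1
a(j) = 2*j*(1 + j) (a(j) = (j + j)*(j + 1) = (2*j)*(1 + j) = 2*j*(1 + j))
R(T, K) = ⅑ (R(T, K) = -1/(-9) = -1*(-⅑) = ⅑)
(13 + 59)*R(13, 1) = (13 + 59)*(⅑) = 72*(⅑) = 8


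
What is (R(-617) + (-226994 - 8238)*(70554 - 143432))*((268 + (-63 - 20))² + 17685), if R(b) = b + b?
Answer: 889905404742420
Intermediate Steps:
R(b) = 2*b
(R(-617) + (-226994 - 8238)*(70554 - 143432))*((268 + (-63 - 20))² + 17685) = (2*(-617) + (-226994 - 8238)*(70554 - 143432))*((268 + (-63 - 20))² + 17685) = (-1234 - 235232*(-72878))*((268 - 83)² + 17685) = (-1234 + 17143237696)*(185² + 17685) = 17143236462*(34225 + 17685) = 17143236462*51910 = 889905404742420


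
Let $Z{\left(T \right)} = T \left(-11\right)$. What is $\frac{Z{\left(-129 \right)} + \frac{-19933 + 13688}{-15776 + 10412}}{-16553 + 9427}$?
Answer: $- \frac{7617761}{38223864} \approx -0.19929$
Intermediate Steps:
$Z{\left(T \right)} = - 11 T$
$\frac{Z{\left(-129 \right)} + \frac{-19933 + 13688}{-15776 + 10412}}{-16553 + 9427} = \frac{\left(-11\right) \left(-129\right) + \frac{-19933 + 13688}{-15776 + 10412}}{-16553 + 9427} = \frac{1419 - \frac{6245}{-5364}}{-7126} = \left(1419 - - \frac{6245}{5364}\right) \left(- \frac{1}{7126}\right) = \left(1419 + \frac{6245}{5364}\right) \left(- \frac{1}{7126}\right) = \frac{7617761}{5364} \left(- \frac{1}{7126}\right) = - \frac{7617761}{38223864}$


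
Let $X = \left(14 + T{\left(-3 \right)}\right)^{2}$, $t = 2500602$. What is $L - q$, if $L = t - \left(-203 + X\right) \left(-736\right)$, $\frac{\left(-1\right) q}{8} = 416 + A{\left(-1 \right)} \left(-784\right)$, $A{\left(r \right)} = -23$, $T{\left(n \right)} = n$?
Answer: $2587834$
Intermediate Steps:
$X = 121$ ($X = \left(14 - 3\right)^{2} = 11^{2} = 121$)
$q = -147584$ ($q = - 8 \left(416 - -18032\right) = - 8 \left(416 + 18032\right) = \left(-8\right) 18448 = -147584$)
$L = 2440250$ ($L = 2500602 - \left(-203 + 121\right) \left(-736\right) = 2500602 - \left(-82\right) \left(-736\right) = 2500602 - 60352 = 2440250$)
$L - q = 2440250 - -147584 = 2440250 + 147584 = 2587834$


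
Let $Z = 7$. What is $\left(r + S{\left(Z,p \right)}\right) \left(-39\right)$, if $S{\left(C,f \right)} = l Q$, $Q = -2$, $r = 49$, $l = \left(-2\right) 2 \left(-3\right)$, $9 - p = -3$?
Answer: $-975$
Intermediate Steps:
$p = 12$ ($p = 9 - -3 = 9 + 3 = 12$)
$l = 12$ ($l = \left(-4\right) \left(-3\right) = 12$)
$S{\left(C,f \right)} = -24$ ($S{\left(C,f \right)} = 12 \left(-2\right) = -24$)
$\left(r + S{\left(Z,p \right)}\right) \left(-39\right) = \left(49 - 24\right) \left(-39\right) = 25 \left(-39\right) = -975$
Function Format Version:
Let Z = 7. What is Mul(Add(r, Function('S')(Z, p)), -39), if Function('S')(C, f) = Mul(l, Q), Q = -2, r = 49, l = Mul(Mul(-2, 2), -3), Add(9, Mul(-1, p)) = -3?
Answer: -975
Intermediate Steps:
p = 12 (p = Add(9, Mul(-1, -3)) = Add(9, 3) = 12)
l = 12 (l = Mul(-4, -3) = 12)
Function('S')(C, f) = -24 (Function('S')(C, f) = Mul(12, -2) = -24)
Mul(Add(r, Function('S')(Z, p)), -39) = Mul(Add(49, -24), -39) = Mul(25, -39) = -975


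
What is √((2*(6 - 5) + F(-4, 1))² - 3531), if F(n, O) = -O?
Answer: I*√3530 ≈ 59.414*I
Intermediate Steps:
√((2*(6 - 5) + F(-4, 1))² - 3531) = √((2*(6 - 5) - 1*1)² - 3531) = √((2*1 - 1)² - 3531) = √((2 - 1)² - 3531) = √(1² - 3531) = √(1 - 3531) = √(-3530) = I*√3530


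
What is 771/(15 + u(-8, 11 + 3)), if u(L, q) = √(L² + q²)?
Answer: -2313/7 + 1542*√65/35 ≈ 24.771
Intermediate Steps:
771/(15 + u(-8, 11 + 3)) = 771/(15 + √((-8)² + (11 + 3)²)) = 771/(15 + √(64 + 14²)) = 771/(15 + √(64 + 196)) = 771/(15 + √260) = 771/(15 + 2*√65)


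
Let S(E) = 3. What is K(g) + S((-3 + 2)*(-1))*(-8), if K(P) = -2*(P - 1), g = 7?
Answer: -36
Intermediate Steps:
K(P) = 2 - 2*P (K(P) = -2*(-1 + P) = 2 - 2*P)
K(g) + S((-3 + 2)*(-1))*(-8) = (2 - 2*7) + 3*(-8) = (2 - 14) - 24 = -12 - 24 = -36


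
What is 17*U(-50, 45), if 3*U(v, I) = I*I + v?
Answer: 33575/3 ≈ 11192.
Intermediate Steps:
U(v, I) = v/3 + I²/3 (U(v, I) = (I*I + v)/3 = (I² + v)/3 = (v + I²)/3 = v/3 + I²/3)
17*U(-50, 45) = 17*((⅓)*(-50) + (⅓)*45²) = 17*(-50/3 + (⅓)*2025) = 17*(-50/3 + 675) = 17*(1975/3) = 33575/3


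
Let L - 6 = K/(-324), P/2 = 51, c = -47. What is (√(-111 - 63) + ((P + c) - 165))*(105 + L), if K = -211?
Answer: -1989625/162 + 36175*I*√174/324 ≈ -12282.0 + 1472.8*I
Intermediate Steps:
P = 102 (P = 2*51 = 102)
L = 2155/324 (L = 6 - 211/(-324) = 6 - 211*(-1/324) = 6 + 211/324 = 2155/324 ≈ 6.6512)
(√(-111 - 63) + ((P + c) - 165))*(105 + L) = (√(-111 - 63) + ((102 - 47) - 165))*(105 + 2155/324) = (√(-174) + (55 - 165))*(36175/324) = (I*√174 - 110)*(36175/324) = (-110 + I*√174)*(36175/324) = -1989625/162 + 36175*I*√174/324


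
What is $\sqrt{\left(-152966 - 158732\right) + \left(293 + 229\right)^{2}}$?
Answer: $i \sqrt{39214} \approx 198.03 i$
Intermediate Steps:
$\sqrt{\left(-152966 - 158732\right) + \left(293 + 229\right)^{2}} = \sqrt{-311698 + 522^{2}} = \sqrt{-311698 + 272484} = \sqrt{-39214} = i \sqrt{39214}$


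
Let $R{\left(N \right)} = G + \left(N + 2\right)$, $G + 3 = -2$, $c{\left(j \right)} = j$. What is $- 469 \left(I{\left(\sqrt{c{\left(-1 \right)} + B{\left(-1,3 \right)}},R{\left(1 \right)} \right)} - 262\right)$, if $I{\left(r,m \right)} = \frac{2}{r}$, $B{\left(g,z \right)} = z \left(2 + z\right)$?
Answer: $122878 - 67 \sqrt{14} \approx 1.2263 \cdot 10^{5}$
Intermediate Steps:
$G = -5$ ($G = -3 - 2 = -5$)
$R{\left(N \right)} = -3 + N$ ($R{\left(N \right)} = -5 + \left(N + 2\right) = -5 + \left(2 + N\right) = -3 + N$)
$- 469 \left(I{\left(\sqrt{c{\left(-1 \right)} + B{\left(-1,3 \right)}},R{\left(1 \right)} \right)} - 262\right) = - 469 \left(\frac{2}{\sqrt{-1 + 3 \left(2 + 3\right)}} - 262\right) = - 469 \left(\frac{2}{\sqrt{-1 + 3 \cdot 5}} - 262\right) = - 469 \left(\frac{2}{\sqrt{-1 + 15}} - 262\right) = - 469 \left(\frac{2}{\sqrt{14}} - 262\right) = - 469 \left(2 \frac{\sqrt{14}}{14} - 262\right) = - 469 \left(\frac{\sqrt{14}}{7} - 262\right) = - 469 \left(-262 + \frac{\sqrt{14}}{7}\right) = 122878 - 67 \sqrt{14}$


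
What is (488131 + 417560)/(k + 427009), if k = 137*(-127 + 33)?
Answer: 905691/414131 ≈ 2.1870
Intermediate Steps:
k = -12878 (k = 137*(-94) = -12878)
(488131 + 417560)/(k + 427009) = (488131 + 417560)/(-12878 + 427009) = 905691/414131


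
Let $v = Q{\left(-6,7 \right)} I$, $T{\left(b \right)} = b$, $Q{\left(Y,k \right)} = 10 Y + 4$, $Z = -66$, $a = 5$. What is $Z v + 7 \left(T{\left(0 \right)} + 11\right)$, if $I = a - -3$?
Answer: $29645$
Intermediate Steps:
$I = 8$ ($I = 5 - -3 = 5 + 3 = 8$)
$Q{\left(Y,k \right)} = 4 + 10 Y$
$v = -448$ ($v = \left(4 + 10 \left(-6\right)\right) 8 = \left(4 - 60\right) 8 = \left(-56\right) 8 = -448$)
$Z v + 7 \left(T{\left(0 \right)} + 11\right) = \left(-66\right) \left(-448\right) + 7 \left(0 + 11\right) = 29568 + 7 \cdot 11 = 29568 + 77 = 29645$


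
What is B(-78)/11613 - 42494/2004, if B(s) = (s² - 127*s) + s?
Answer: -76932529/3878742 ≈ -19.834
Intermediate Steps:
B(s) = s² - 126*s
B(-78)/11613 - 42494/2004 = -78*(-126 - 78)/11613 - 42494/2004 = -78*(-204)*(1/11613) - 42494*1/2004 = 15912*(1/11613) - 21247/1002 = 5304/3871 - 21247/1002 = -76932529/3878742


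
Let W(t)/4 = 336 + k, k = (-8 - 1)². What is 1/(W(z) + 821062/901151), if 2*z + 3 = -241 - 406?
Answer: 901151/1503940930 ≈ 0.00059919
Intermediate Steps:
k = 81 (k = (-9)² = 81)
z = -325 (z = -3/2 + (-241 - 406)/2 = -3/2 + (½)*(-647) = -3/2 - 647/2 = -325)
W(t) = 1668 (W(t) = 4*(336 + 81) = 4*417 = 1668)
1/(W(z) + 821062/901151) = 1/(1668 + 821062/901151) = 1/(1503940930/901151) = 901151/1503940930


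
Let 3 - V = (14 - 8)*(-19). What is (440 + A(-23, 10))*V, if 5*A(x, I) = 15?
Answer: 51831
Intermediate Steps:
V = 117 (V = 3 - (14 - 8)*(-19) = 3 - 6*(-19) = 3 - 1*(-114) = 3 + 114 = 117)
A(x, I) = 3 (A(x, I) = (⅕)*15 = 3)
(440 + A(-23, 10))*V = (440 + 3)*117 = 443*117 = 51831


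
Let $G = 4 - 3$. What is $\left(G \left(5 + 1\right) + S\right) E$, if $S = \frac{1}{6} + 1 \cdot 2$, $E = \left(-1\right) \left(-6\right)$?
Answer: $49$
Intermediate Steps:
$G = 1$
$E = 6$
$S = \frac{13}{6}$ ($S = \frac{1}{6} + 2 = \frac{13}{6} \approx 2.1667$)
$\left(G \left(5 + 1\right) + S\right) E = \left(1 \left(5 + 1\right) + \frac{13}{6}\right) 6 = \left(1 \cdot 6 + \frac{13}{6}\right) 6 = \left(6 + \frac{13}{6}\right) 6 = \frac{49}{6} \cdot 6 = 49$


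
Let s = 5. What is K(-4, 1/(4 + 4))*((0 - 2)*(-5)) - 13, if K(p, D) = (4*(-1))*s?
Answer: -213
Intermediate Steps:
K(p, D) = -20 (K(p, D) = (4*(-1))*5 = -4*5 = -20)
K(-4, 1/(4 + 4))*((0 - 2)*(-5)) - 13 = -20*(0 - 2)*(-5) - 13 = -(-40)*(-5) - 13 = -20*10 - 13 = -200 - 13 = -213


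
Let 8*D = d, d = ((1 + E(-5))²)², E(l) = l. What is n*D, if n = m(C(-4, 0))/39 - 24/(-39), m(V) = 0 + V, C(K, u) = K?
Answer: 640/39 ≈ 16.410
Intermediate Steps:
m(V) = V
d = 256 (d = ((1 - 5)²)² = ((-4)²)² = 16² = 256)
n = 20/39 (n = -4/39 - 24/(-39) = -4*1/39 - 24*(-1/39) = -4/39 + 8/13 = 20/39 ≈ 0.51282)
D = 32 (D = (⅛)*256 = 32)
n*D = (20/39)*32 = 640/39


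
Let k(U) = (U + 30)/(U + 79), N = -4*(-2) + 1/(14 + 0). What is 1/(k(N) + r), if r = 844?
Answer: 1219/1029369 ≈ 0.0011842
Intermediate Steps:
N = 113/14 (N = 8 + 1/14 = 113/14 ≈ 8.0714)
k(U) = (30 + U)/(79 + U)
1/(k(N) + r) = 1/((30 + 113/14)/(79 + 113/14) + 844) = 1/((533/14)/(1219/14) + 844) = 1/((14/1219)*(533/14) + 844) = 1/(533/1219 + 844) = 1/(1029369/1219) = 1219/1029369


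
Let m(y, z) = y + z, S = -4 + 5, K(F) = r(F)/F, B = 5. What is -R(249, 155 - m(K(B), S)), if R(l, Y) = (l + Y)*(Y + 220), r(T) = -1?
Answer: -3771936/25 ≈ -1.5088e+5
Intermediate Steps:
K(F) = -1/F
S = 1
R(l, Y) = (220 + Y)*(Y + l) (R(l, Y) = (Y + l)*(220 + Y) = (220 + Y)*(Y + l))
-R(249, 155 - m(K(B), S)) = -((155 - (-1/5 + 1))² + 220*(155 - (-1/5 + 1)) + 220*249 + (155 - (-1/5 + 1))*249) = -((155 - (-1*⅕ + 1))² + 220*(155 - (-1*⅕ + 1)) + 54780 + (155 - (-1*⅕ + 1))*249) = -((155 - (-⅕ + 1))² + 220*(155 - (-⅕ + 1)) + 54780 + (155 - (-⅕ + 1))*249) = -((155 - 1*⅘)² + 220*(155 - 1*⅘) + 54780 + (155 - 1*⅘)*249) = -((155 - ⅘)² + 220*(155 - ⅘) + 54780 + (155 - ⅘)*249) = -((771/5)² + 220*(771/5) + 54780 + (771/5)*249) = -(594441/25 + 33924 + 54780 + 191979/5) = -1*3771936/25 = -3771936/25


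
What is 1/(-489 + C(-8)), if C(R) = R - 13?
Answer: -1/510 ≈ -0.0019608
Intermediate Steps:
C(R) = -13 + R
1/(-489 + C(-8)) = 1/(-489 + (-13 - 8)) = 1/(-489 - 21) = 1/(-510) = -1/510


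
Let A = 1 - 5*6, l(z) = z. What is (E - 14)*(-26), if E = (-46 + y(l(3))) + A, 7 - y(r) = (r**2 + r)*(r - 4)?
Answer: 1820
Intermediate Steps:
y(r) = 7 - (-4 + r)*(r + r**2) (y(r) = 7 - (r**2 + r)*(r - 4) = 7 - (r + r**2)*(-4 + r) = 7 - (-4 + r)*(r + r**2))
A = -29 (A = 1 - 30 = -29)
E = -56 (E = (-46 + (7 - 1*3**3 + 3*3**2 + 4*3)) - 29 = (-46 + (7 - 1*27 + 3*9 + 12)) - 29 = (-46 + (7 - 27 + 27 + 12)) - 29 = (-46 + 19) - 29 = -27 - 29 = -56)
(E - 14)*(-26) = (-56 - 14)*(-26) = -70*(-26) = 1820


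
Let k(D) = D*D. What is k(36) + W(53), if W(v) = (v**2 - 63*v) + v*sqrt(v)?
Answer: 766 + 53*sqrt(53) ≈ 1151.8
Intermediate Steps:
k(D) = D**2
W(v) = v**2 + v**(3/2) - 63*v (W(v) = (v**2 - 63*v) + v**(3/2) = v**2 + v**(3/2) - 63*v)
k(36) + W(53) = 36**2 + (53**2 + 53**(3/2) - 63*53) = 1296 + (2809 + 53*sqrt(53) - 3339) = 1296 + (-530 + 53*sqrt(53)) = 766 + 53*sqrt(53)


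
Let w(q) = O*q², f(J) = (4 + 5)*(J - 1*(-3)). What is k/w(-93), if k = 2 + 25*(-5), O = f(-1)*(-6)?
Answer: 41/311364 ≈ 0.00013168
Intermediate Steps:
f(J) = 27 + 9*J (f(J) = 9*(J + 3) = 9*(3 + J) = 27 + 9*J)
O = -108 (O = (27 + 9*(-1))*(-6) = (27 - 9)*(-6) = 18*(-6) = -108)
k = -123 (k = 2 - 125 = -123)
w(q) = -108*q²
k/w(-93) = -123/((-108*(-93)²)) = -123/((-108*8649)) = -123/(-934092) = -123*(-1/934092) = 41/311364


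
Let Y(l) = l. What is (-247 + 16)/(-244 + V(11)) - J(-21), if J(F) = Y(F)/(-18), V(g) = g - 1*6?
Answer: -287/1434 ≈ -0.20014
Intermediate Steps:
V(g) = -6 + g (V(g) = g - 6 = -6 + g)
J(F) = -F/18 (J(F) = F/(-18) = F*(-1/18) = -F/18)
(-247 + 16)/(-244 + V(11)) - J(-21) = (-247 + 16)/(-244 + (-6 + 11)) - (-1)*(-21)/18 = -231/(-244 + 5) - 1*7/6 = -231/(-239) - 7/6 = -231*(-1/239) - 7/6 = 231/239 - 7/6 = -287/1434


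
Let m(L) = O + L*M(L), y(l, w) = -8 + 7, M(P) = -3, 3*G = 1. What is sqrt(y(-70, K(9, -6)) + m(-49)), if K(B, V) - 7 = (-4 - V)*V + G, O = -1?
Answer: sqrt(145) ≈ 12.042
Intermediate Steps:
G = 1/3 (G = (1/3)*1 = 1/3 ≈ 0.33333)
K(B, V) = 22/3 + V*(-4 - V) (K(B, V) = 7 + ((-4 - V)*V + 1/3) = 7 + (V*(-4 - V) + 1/3) = 7 + (1/3 + V*(-4 - V)) = 22/3 + V*(-4 - V))
y(l, w) = -1
m(L) = -1 - 3*L (m(L) = -1 + L*(-3) = -1 - 3*L)
sqrt(y(-70, K(9, -6)) + m(-49)) = sqrt(-1 + (-1 - 3*(-49))) = sqrt(-1 + (-1 + 147)) = sqrt(-1 + 146) = sqrt(145)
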